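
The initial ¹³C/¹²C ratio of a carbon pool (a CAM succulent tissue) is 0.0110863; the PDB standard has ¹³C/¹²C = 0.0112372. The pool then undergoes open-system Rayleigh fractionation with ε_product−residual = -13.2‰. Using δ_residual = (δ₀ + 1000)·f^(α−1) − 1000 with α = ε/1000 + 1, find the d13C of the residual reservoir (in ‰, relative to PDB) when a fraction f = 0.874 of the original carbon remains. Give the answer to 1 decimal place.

δ₀ = (0.0110863/0.0112372 − 1)×1000 = (0.986571 − 1)×1000 = -13.429‰
α − 1 = ε/1000 = -0.0132
f^(α−1) = 0.874^(-0.0132) = 1.001779
δ_res = (-13.429 + 1000) × 1.001779 − 1000 = 988.327 − 1000 = -11.67‰

-11.7‰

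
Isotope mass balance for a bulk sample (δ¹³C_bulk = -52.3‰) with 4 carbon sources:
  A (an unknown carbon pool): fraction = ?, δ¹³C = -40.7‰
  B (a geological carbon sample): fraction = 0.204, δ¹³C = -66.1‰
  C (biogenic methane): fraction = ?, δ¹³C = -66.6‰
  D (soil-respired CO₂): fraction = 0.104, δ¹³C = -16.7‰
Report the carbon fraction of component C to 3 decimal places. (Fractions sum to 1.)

0.344

Let f_C and f_A be the unknown fractions; fractions sum to 1 so f_C + f_A = 0.692.
Mass balance: Σ fᵢ·δᵢ = δ_bulk ⇒ f_C·(-66.6) + f_A·(-40.7) = -52.3 − (-15.221) = -37.079
Substitute f_A = 0.692 − f_C:
f_C·(-66.6 − -40.7) = -37.079 − 0.692×(-40.7) = -8.914
f_C = -8.914 / -25.9 = 0.3442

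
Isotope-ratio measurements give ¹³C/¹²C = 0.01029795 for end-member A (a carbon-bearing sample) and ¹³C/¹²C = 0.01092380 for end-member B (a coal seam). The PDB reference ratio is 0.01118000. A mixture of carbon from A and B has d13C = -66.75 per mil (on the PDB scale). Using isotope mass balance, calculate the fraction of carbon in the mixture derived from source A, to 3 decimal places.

δ_A = (0.01029795/0.01118000 − 1)×1000 = (0.921105 − 1)×1000 = -78.895 per mil
δ_B = (0.01092380/0.01118000 − 1)×1000 = (0.977084 − 1)×1000 = -22.916 per mil
f_A = (δ_mix − δ_B)/(δ_A − δ_B) = (-66.75 − (-22.916))/(-78.895 − (-22.916))
f_A = -43.834 / -55.979 = 0.7830

0.783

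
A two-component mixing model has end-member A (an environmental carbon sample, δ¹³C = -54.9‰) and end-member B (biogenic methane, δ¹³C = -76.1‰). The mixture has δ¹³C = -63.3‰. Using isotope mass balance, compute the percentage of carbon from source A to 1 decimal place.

δ_mix = f_A·δ_A + (1 − f_A)·δ_B  ⇒  f_A = (δ_mix − δ_B)/(δ_A − δ_B)
f_A = (-63.3 − (-76.1)) / (-54.9 − (-76.1))
f_A = 12.8 / 21.2 = 0.6038

60.4%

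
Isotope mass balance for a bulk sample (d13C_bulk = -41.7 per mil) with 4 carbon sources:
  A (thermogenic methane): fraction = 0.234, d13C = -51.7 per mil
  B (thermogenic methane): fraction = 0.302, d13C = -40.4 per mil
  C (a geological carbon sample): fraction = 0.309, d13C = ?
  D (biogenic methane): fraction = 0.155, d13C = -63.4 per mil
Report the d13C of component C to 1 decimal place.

Isotope mass balance: δ_bulk = Σ fᵢ·δᵢ.
-41.7 = 0.234×(-51.7) + 0.302×(-40.4) + 0.309×δ_C + 0.155×(-63.4)
0.309·δ_C = -41.7 − (-34.126) = -7.574
δ_C = -7.574 / 0.309 = -24.51 per mil

-24.5 per mil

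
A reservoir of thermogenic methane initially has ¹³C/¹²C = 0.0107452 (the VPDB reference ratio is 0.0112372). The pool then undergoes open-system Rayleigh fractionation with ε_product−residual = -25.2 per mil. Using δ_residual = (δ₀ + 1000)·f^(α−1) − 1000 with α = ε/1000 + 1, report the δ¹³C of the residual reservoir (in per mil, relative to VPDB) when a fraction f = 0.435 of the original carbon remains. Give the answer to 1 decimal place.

δ₀ = (0.0107452/0.0112372 − 1)×1000 = (0.956217 − 1)×1000 = -43.783 per mil
α − 1 = ε/1000 = -0.0252
f^(α−1) = 0.435^(-0.0252) = 1.021198
δ_res = (-43.783 + 1000) × 1.021198 − 1000 = 976.487 − 1000 = -23.51 per mil

-23.5 per mil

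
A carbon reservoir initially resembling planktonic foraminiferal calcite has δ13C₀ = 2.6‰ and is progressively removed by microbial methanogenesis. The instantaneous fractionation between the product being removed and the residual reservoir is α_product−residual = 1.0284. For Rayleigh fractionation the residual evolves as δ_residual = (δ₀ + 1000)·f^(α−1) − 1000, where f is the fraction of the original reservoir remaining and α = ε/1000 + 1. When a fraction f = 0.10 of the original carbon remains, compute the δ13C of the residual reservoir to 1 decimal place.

-60.9‰

Rayleigh residual: δ_res = (δ₀ + 1000)·f^(α−1) − 1000
α − 1 = 0.02840
f^(α−1) = 0.10^(0.02840) = 0.936699
δ_res = (2.6 + 1000) × 0.936699 − 1000 = 939.134 − 1000 = -60.87‰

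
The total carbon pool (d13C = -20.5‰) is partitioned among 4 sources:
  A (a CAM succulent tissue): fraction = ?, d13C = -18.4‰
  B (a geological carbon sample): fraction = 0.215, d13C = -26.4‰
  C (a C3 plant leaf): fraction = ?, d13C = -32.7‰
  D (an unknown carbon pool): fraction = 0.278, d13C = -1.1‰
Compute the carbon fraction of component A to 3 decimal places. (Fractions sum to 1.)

0.144

Let f_A and f_C be the unknown fractions; fractions sum to 1 so f_A + f_C = 0.507.
Mass balance: Σ fᵢ·δᵢ = δ_bulk ⇒ f_A·(-18.4) + f_C·(-32.7) = -20.5 − (-5.982) = -14.518
Substitute f_C = 0.507 − f_A:
f_A·(-18.4 − -32.7) = -14.518 − 0.507×(-32.7) = 2.061
f_A = 2.061 / 14.3 = 0.1441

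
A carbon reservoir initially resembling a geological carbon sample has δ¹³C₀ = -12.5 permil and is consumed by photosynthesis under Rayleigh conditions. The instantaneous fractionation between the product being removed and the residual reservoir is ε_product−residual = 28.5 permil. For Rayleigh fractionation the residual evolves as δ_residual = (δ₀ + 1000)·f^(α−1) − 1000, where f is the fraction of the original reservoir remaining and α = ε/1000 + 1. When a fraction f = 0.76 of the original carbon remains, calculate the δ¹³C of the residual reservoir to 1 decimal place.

Rayleigh residual: δ_res = (δ₀ + 1000)·f^(α−1) − 1000
α = ε/1000 + 1 = 1.02850, so α − 1 = 0.02850
f^(α−1) = 0.76^(0.02850) = 0.992209
δ_res = (-12.5 + 1000) × 0.992209 − 1000 = 979.806 − 1000 = -20.19 permil

-20.2 permil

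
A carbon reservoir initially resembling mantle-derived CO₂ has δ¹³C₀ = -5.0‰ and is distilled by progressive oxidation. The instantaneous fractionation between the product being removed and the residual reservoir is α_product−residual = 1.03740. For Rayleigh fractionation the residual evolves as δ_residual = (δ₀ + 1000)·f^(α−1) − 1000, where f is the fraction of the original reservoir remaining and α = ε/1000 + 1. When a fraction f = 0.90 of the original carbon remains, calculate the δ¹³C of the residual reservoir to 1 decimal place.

-8.9‰

Rayleigh residual: δ_res = (δ₀ + 1000)·f^(α−1) − 1000
α − 1 = 0.03740
f^(α−1) = 0.90^(0.03740) = 0.996067
δ_res = (-5.0 + 1000) × 0.996067 − 1000 = 991.087 − 1000 = -8.91‰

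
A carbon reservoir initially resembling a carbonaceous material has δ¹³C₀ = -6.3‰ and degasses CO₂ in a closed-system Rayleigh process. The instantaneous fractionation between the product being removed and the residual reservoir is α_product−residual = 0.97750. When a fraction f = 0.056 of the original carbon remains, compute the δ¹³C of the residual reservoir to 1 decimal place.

Rayleigh residual: δ_res = (δ₀ + 1000)·f^(α−1) − 1000
α − 1 = -0.02250
f^(α−1) = 0.056^(-0.02250) = 1.067003
δ_res = (-6.3 + 1000) × 1.067003 − 1000 = 1060.281 − 1000 = 60.28‰

60.3‰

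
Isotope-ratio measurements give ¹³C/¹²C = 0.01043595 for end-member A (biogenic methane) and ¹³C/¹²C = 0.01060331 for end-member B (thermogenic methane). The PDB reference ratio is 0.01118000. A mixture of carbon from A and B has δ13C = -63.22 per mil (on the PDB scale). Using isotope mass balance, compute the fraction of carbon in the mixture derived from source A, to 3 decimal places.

0.777

δ_A = (0.01043595/0.01118000 − 1)×1000 = (0.933448 − 1)×1000 = -66.552 per mil
δ_B = (0.01060331/0.01118000 − 1)×1000 = (0.948418 − 1)×1000 = -51.582 per mil
f_A = (δ_mix − δ_B)/(δ_A − δ_B) = (-63.22 − (-51.582))/(-66.552 − (-51.582))
f_A = -11.638 / -14.970 = 0.7774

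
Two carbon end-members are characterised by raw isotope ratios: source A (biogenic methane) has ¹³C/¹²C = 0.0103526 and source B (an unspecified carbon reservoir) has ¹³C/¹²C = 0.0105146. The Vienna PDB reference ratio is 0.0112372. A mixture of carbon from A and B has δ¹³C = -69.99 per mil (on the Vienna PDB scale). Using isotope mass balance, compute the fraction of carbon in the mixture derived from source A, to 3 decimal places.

0.394

δ_A = (0.0103526/0.0112372 − 1)×1000 = (0.921279 − 1)×1000 = -78.721 per mil
δ_B = (0.0105146/0.0112372 − 1)×1000 = (0.935696 − 1)×1000 = -64.304 per mil
f_A = (δ_mix − δ_B)/(δ_A − δ_B) = (-69.99 − (-64.304))/(-78.721 − (-64.304))
f_A = -5.686 / -14.416 = 0.3944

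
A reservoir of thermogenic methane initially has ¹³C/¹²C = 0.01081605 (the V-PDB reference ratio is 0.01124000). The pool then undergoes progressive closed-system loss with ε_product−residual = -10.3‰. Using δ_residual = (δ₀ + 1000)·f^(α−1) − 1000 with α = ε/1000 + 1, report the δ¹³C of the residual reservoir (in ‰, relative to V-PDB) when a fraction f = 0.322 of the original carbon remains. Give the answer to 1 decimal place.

-26.4‰

δ₀ = (0.01081605/0.01124000 − 1)×1000 = (0.962282 − 1)×1000 = -37.718‰
α − 1 = ε/1000 = -0.0103
f^(α−1) = 0.322^(-0.0103) = 1.011740
δ_res = (-37.718 + 1000) × 1.011740 − 1000 = 973.580 − 1000 = -26.42‰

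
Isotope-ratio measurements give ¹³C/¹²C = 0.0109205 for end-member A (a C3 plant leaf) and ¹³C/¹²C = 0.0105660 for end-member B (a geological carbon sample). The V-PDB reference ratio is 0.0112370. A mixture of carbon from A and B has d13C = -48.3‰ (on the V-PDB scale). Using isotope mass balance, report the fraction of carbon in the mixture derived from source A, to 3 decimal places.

0.362

δ_A = (0.0109205/0.0112370 − 1)×1000 = (0.971834 − 1)×1000 = -28.166‰
δ_B = (0.0105660/0.0112370 − 1)×1000 = (0.940287 − 1)×1000 = -59.713‰
f_A = (δ_mix − δ_B)/(δ_A − δ_B) = (-48.3 − (-59.713))/(-28.166 − (-59.713))
f_A = 11.413 / 31.548 = 0.3618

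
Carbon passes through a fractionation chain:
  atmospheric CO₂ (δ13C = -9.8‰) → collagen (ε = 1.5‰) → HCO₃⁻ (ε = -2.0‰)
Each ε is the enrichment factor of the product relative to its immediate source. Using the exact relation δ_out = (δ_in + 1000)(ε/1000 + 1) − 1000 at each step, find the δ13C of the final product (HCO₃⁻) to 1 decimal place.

step 1: δ = (-9.80 + 1000)·(1.5/1000 + 1) − 1000 = -8.31‰
step 2: δ = (-8.31 + 1000)·(-2.0/1000 + 1) − 1000 = -10.30‰

-10.3‰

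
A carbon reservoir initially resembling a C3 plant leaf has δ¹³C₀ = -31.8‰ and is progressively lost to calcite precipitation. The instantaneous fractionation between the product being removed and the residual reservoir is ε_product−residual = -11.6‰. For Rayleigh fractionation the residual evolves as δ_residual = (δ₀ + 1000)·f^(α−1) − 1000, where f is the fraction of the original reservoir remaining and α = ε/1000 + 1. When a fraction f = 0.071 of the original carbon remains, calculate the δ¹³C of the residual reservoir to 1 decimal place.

-1.6‰

Rayleigh residual: δ_res = (δ₀ + 1000)·f^(α−1) − 1000
α = ε/1000 + 1 = 0.98840, so α − 1 = -0.01160
f^(α−1) = 0.071^(-0.01160) = 1.031158
δ_res = (-31.8 + 1000) × 1.031158 − 1000 = 998.368 − 1000 = -1.63‰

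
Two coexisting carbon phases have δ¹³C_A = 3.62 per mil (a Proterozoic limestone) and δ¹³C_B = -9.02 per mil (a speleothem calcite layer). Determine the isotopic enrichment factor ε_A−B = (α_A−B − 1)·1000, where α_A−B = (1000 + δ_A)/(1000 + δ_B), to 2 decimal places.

12.76 per mil

α_A−B = (1000 + 3.62) / (1000 + -9.02) = 1003.62 / 990.98 = 1.012755
ε_A−B = (1.012755 − 1) × 1000 = 12.755 per mil
(The approximation ε ≈ δ_A − δ_B would give 12.64 per mil.)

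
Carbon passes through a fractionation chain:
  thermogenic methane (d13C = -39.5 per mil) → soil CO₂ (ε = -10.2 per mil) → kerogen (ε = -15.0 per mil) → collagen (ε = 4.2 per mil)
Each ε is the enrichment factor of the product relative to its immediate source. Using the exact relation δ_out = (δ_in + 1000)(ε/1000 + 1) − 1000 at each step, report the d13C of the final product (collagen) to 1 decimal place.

step 1: δ = (-39.50 + 1000)·(-10.2/1000 + 1) − 1000 = -49.30 per mil
step 2: δ = (-49.30 + 1000)·(-15.0/1000 + 1) − 1000 = -63.56 per mil
step 3: δ = (-63.56 + 1000)·(4.2/1000 + 1) − 1000 = -59.62 per mil

-59.6 per mil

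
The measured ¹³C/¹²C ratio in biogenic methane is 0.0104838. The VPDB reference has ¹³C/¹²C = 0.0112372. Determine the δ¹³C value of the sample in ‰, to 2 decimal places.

-67.05‰

δ¹³C = (R_sample / R_standard − 1) × 1000
R_sample / R_standard = 0.0104838 / 0.0112372 = 0.932955
δ¹³C = (0.932955 − 1) × 1000 = -67.045‰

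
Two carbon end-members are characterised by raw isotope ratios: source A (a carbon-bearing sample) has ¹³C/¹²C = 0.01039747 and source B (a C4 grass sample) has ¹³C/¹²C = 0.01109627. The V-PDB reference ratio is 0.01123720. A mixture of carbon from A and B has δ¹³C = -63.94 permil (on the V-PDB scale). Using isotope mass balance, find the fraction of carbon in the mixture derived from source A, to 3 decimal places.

0.827

δ_A = (0.01039747/0.01123720 − 1)×1000 = (0.925272 − 1)×1000 = -74.728 permil
δ_B = (0.01109627/0.01123720 − 1)×1000 = (0.987459 − 1)×1000 = -12.541 permil
f_A = (δ_mix − δ_B)/(δ_A − δ_B) = (-63.94 − (-12.541))/(-74.728 − (-12.541))
f_A = -51.399 / -62.186 = 0.8265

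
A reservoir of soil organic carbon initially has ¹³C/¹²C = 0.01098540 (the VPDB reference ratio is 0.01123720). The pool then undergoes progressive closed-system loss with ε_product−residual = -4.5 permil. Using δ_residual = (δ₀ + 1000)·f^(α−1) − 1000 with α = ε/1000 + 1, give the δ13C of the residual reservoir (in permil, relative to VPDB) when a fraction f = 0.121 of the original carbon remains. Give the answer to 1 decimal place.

δ₀ = (0.01098540/0.01123720 − 1)×1000 = (0.977592 − 1)×1000 = -22.408 permil
α − 1 = ε/1000 = -0.0045
f^(α−1) = 0.121^(-0.0045) = 1.009549
δ_res = (-22.408 + 1000) × 1.009549 − 1000 = 986.927 − 1000 = -13.07 permil

-13.1 permil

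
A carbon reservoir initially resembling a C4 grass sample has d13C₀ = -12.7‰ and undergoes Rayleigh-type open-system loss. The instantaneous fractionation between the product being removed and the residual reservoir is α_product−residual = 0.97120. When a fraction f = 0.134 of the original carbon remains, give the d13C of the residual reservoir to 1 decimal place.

46.1‰

Rayleigh residual: δ_res = (δ₀ + 1000)·f^(α−1) − 1000
α − 1 = -0.02880
f^(α−1) = 0.134^(-0.02880) = 1.059594
δ_res = (-12.7 + 1000) × 1.059594 − 1000 = 1046.137 − 1000 = 46.14‰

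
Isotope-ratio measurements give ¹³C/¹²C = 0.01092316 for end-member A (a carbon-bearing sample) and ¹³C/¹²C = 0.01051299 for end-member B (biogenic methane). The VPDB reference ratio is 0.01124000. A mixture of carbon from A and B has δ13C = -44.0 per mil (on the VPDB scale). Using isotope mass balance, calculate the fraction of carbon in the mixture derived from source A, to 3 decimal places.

0.567

δ_A = (0.01092316/0.01124000 − 1)×1000 = (0.971811 − 1)×1000 = -28.189 per mil
δ_B = (0.01051299/0.01124000 − 1)×1000 = (0.935319 − 1)×1000 = -64.681 per mil
f_A = (δ_mix − δ_B)/(δ_A − δ_B) = (-44.0 − (-64.681))/(-28.189 − (-64.681))
f_A = 20.681 / 36.492 = 0.5667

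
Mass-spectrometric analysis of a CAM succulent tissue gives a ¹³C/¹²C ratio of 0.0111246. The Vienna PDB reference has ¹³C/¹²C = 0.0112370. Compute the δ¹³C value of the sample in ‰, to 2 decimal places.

δ¹³C = (R_sample / R_standard − 1) × 1000
R_sample / R_standard = 0.0111246 / 0.0112370 = 0.989997
δ¹³C = (0.989997 − 1) × 1000 = -10.003‰

-10.00‰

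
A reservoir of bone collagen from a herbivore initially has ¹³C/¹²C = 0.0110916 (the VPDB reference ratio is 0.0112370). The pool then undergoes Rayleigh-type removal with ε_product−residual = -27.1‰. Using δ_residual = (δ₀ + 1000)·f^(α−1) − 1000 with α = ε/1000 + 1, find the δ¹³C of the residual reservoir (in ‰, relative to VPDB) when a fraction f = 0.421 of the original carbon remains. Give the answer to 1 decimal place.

10.5‰

δ₀ = (0.0110916/0.0112370 − 1)×1000 = (0.987061 − 1)×1000 = -12.939‰
α − 1 = ε/1000 = -0.0271
f^(α−1) = 0.421^(-0.0271) = 1.023722
δ_res = (-12.939 + 1000) × 1.023722 − 1000 = 1010.475 − 1000 = 10.48‰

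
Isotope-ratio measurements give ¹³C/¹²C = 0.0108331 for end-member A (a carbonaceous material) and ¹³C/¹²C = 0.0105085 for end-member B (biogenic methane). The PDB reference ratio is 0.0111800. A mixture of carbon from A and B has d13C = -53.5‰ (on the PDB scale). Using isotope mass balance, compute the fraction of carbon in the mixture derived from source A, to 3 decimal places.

0.226

δ_A = (0.0108331/0.0111800 − 1)×1000 = (0.968971 − 1)×1000 = -31.029‰
δ_B = (0.0105085/0.0111800 − 1)×1000 = (0.939937 − 1)×1000 = -60.063‰
f_A = (δ_mix − δ_B)/(δ_A − δ_B) = (-53.5 − (-60.063))/(-31.029 − (-60.063))
f_A = 6.563 / 29.034 = 0.2260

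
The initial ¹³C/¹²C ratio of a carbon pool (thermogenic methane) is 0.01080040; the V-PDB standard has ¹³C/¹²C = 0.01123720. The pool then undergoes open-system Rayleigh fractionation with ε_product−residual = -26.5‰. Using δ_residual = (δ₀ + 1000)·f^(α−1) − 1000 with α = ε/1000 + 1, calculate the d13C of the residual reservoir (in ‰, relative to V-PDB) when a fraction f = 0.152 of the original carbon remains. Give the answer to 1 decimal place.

δ₀ = (0.01080040/0.01123720 − 1)×1000 = (0.961129 − 1)×1000 = -38.871‰
α − 1 = ε/1000 = -0.0265
f^(α−1) = 0.152^(-0.0265) = 1.051190
δ_res = (-38.871 + 1000) × 1.051190 − 1000 = 1010.329 − 1000 = 10.33‰

10.3‰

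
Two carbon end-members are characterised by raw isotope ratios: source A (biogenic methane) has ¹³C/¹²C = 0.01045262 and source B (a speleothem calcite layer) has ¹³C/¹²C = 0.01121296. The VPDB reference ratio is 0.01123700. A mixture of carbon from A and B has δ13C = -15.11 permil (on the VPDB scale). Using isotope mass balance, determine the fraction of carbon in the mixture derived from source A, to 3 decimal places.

δ_A = (0.01045262/0.01123700 − 1)×1000 = (0.930197 − 1)×1000 = -69.803 permil
δ_B = (0.01121296/0.01123700 − 1)×1000 = (0.997861 − 1)×1000 = -2.139 permil
f_A = (δ_mix − δ_B)/(δ_A − δ_B) = (-15.11 − (-2.139))/(-69.803 − (-2.139))
f_A = -12.971 / -67.664 = 0.1917

0.192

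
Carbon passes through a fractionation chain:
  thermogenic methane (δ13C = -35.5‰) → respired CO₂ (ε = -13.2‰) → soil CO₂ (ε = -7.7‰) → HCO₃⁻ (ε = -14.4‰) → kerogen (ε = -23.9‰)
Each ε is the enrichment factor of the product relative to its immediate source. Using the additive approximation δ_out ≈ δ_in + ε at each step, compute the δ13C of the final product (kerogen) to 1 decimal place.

step 1: δ ≈ -35.5 + (-13.2) = -48.7‰
step 2: δ ≈ -48.7 + (-7.7) = -56.4‰
step 3: δ ≈ -56.4 + (-14.4) = -70.8‰
step 4: δ ≈ -70.8 + (-23.9) = -94.7‰

-94.7‰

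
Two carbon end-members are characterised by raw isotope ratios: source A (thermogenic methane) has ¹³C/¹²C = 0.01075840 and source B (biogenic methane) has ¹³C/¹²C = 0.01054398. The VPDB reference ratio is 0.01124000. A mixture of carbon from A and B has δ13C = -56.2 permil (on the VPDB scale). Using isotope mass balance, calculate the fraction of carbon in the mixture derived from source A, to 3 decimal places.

δ_A = (0.01075840/0.01124000 − 1)×1000 = (0.957153 − 1)×1000 = -42.847 permil
δ_B = (0.01054398/0.01124000 − 1)×1000 = (0.938077 − 1)×1000 = -61.923 permil
f_A = (δ_mix − δ_B)/(δ_A − δ_B) = (-56.2 − (-61.923))/(-42.847 − (-61.923))
f_A = 5.723 / 19.077 = 0.3000

0.300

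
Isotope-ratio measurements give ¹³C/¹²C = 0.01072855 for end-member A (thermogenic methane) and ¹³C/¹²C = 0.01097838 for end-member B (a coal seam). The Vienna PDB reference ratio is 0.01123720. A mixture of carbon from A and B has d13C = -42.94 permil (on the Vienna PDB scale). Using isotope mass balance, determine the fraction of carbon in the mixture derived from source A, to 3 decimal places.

0.895

δ_A = (0.01072855/0.01123720 − 1)×1000 = (0.954735 − 1)×1000 = -45.265 permil
δ_B = (0.01097838/0.01123720 − 1)×1000 = (0.976968 − 1)×1000 = -23.032 permil
f_A = (δ_mix − δ_B)/(δ_A − δ_B) = (-42.94 − (-23.032))/(-45.265 − (-23.032))
f_A = -19.908 / -22.232 = 0.8954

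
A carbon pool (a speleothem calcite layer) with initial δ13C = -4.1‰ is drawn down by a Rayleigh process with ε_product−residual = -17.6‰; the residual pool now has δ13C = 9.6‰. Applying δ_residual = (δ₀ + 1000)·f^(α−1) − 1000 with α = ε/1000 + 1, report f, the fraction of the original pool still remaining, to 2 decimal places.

α − 1 = ε/1000 = -0.0176
(δ_res + 1000)/(δ₀ + 1000) = (9.6 + 1000)/(-4.1 + 1000) = 1009.6/995.9 = 1.013756
f = 1.013756^(1/-0.0176) = exp(ln(1.013756)/-0.0176) = exp(0.01366/-0.0176)
f = exp(-0.7763) = 0.4601

0.46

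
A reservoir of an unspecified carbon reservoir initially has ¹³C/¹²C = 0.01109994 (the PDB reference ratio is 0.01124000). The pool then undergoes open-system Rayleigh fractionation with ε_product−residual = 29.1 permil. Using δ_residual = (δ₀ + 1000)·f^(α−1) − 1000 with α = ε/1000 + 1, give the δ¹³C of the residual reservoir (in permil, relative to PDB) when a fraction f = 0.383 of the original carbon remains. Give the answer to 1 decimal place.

δ₀ = (0.01109994/0.01124000 − 1)×1000 = (0.987539 − 1)×1000 = -12.461 permil
α − 1 = ε/1000 = 0.0291
f^(α−1) = 0.383^(0.0291) = 0.972459
δ_res = (-12.461 + 1000) × 0.972459 − 1000 = 960.341 − 1000 = -39.66 permil

-39.7 permil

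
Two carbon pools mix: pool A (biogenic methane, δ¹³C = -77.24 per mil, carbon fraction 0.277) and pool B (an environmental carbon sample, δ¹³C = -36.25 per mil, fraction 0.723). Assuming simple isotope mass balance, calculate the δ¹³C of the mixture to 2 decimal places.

δ_mix = f_A·δ_A + f_B·δ_B
δ_mix = 0.277 × (-77.24) + 0.723 × (-36.25)
δ_mix = -21.395 + -26.209 = -47.604 per mil

-47.60 per mil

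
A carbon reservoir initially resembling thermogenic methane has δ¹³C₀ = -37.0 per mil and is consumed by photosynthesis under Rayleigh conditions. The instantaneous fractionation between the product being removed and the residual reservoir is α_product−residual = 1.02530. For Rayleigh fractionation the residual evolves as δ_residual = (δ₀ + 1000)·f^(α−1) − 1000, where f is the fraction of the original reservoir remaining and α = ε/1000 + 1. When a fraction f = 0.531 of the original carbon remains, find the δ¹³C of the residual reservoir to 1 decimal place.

-52.3 per mil

Rayleigh residual: δ_res = (δ₀ + 1000)·f^(α−1) − 1000
α − 1 = 0.02530
f^(α−1) = 0.531^(0.02530) = 0.984113
δ_res = (-37.0 + 1000) × 0.984113 − 1000 = 947.701 − 1000 = -52.30 per mil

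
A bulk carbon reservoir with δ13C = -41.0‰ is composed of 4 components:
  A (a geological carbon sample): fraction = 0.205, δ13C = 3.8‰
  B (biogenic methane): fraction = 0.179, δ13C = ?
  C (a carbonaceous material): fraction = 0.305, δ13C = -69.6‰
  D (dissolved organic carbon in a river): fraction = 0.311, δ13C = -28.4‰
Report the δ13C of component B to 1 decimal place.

Isotope mass balance: δ_bulk = Σ fᵢ·δᵢ.
-41.0 = 0.205×(3.8) + 0.179×δ_B + 0.305×(-69.6) + 0.311×(-28.4)
0.179·δ_B = -41.0 − (-29.281) = -11.719
δ_B = -11.719 / 0.179 = -65.47‰

-65.5‰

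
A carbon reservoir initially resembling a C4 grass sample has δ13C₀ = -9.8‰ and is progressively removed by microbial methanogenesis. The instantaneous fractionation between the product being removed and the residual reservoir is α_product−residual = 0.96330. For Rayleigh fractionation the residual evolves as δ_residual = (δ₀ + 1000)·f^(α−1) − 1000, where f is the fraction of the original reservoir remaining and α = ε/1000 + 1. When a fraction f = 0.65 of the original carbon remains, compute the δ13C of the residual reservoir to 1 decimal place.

Rayleigh residual: δ_res = (δ₀ + 1000)·f^(α−1) − 1000
α − 1 = -0.03670
f^(α−1) = 0.65^(-0.03670) = 1.015935
δ_res = (-9.8 + 1000) × 1.015935 − 1000 = 1005.979 − 1000 = 5.98‰

6.0‰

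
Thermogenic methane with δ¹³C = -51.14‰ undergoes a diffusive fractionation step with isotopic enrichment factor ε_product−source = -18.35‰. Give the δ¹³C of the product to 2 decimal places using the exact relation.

-68.55‰

To first order, δ_product ≈ δ_source + ε = -69.49‰.
Exactly, δ_product = (δ_source + 1000)·(ε/1000 + 1) − 1000.
δ_product = (-51.14 + 1000) × (-18.35/1000 + 1) − 1000
δ_product = -68.552‰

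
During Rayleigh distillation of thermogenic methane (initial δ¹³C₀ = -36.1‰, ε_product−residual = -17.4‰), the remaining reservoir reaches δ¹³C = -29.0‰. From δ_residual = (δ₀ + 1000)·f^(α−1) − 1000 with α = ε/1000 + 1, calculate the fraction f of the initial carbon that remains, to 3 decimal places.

0.656

α − 1 = ε/1000 = -0.0174
(δ_res + 1000)/(δ₀ + 1000) = (-29.0 + 1000)/(-36.1 + 1000) = 971.0/963.9 = 1.007366
f = 1.007366^(1/-0.0174) = exp(ln(1.007366)/-0.0174) = exp(0.00734/-0.0174)
f = exp(-0.4218) = 0.6559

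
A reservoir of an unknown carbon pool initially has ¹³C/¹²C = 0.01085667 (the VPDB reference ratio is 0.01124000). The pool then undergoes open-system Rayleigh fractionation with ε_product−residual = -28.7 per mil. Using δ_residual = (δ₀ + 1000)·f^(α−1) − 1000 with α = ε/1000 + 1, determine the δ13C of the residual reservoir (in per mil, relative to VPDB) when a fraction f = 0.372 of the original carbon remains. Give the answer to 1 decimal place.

δ₀ = (0.01085667/0.01124000 − 1)×1000 = (0.965896 − 1)×1000 = -34.104 per mil
α − 1 = ε/1000 = -0.0287
f^(α−1) = 0.372^(-0.0287) = 1.028787
δ_res = (-34.104 + 1000) × 1.028787 − 1000 = 993.701 − 1000 = -6.30 per mil

-6.3 per mil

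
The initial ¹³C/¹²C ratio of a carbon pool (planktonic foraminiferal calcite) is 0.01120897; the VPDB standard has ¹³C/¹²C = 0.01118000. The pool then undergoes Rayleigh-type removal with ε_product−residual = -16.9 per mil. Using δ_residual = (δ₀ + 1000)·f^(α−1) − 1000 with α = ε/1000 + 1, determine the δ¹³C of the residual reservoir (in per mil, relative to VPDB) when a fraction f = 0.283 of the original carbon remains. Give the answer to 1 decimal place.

δ₀ = (0.01120897/0.01118000 − 1)×1000 = (1.002591 − 1)×1000 = 2.591 per mil
α − 1 = ε/1000 = -0.0169
f^(α−1) = 0.283^(-0.0169) = 1.021562
δ_res = (2.591 + 1000) × 1.021562 − 1000 = 1024.209 − 1000 = 24.21 per mil

24.2 per mil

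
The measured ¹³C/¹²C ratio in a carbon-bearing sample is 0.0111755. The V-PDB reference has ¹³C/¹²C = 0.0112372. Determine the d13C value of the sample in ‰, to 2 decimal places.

d13C = (R_sample / R_standard − 1) × 1000
R_sample / R_standard = 0.0111755 / 0.0112372 = 0.994509
d13C = (0.994509 − 1) × 1000 = -5.491‰

-5.49‰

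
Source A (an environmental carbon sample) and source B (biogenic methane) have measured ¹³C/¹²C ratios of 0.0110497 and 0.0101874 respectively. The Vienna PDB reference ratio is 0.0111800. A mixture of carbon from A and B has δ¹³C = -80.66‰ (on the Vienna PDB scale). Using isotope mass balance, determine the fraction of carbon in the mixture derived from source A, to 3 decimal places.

0.105

δ_A = (0.0110497/0.0111800 − 1)×1000 = (0.988345 − 1)×1000 = -11.655‰
δ_B = (0.0101874/0.0111800 − 1)×1000 = (0.911216 − 1)×1000 = -88.784‰
f_A = (δ_mix − δ_B)/(δ_A − δ_B) = (-80.66 − (-88.784))/(-11.655 − (-88.784))
f_A = 8.124 / 77.129 = 0.1053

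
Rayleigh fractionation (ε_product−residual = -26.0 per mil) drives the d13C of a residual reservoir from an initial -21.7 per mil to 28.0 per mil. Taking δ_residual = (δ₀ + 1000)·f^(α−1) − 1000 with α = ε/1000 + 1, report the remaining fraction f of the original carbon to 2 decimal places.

α − 1 = ε/1000 = -0.0260
(δ_res + 1000)/(δ₀ + 1000) = (28.0 + 1000)/(-21.7 + 1000) = 1028.0/978.3 = 1.050802
f = 1.050802^(1/-0.0260) = exp(ln(1.050802)/-0.0260) = exp(0.04955/-0.0260)
f = exp(-1.9059) = 0.1487

0.15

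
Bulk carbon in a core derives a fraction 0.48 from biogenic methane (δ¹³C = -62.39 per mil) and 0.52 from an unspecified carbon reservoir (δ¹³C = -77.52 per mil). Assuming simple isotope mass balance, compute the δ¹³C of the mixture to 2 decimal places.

δ_mix = f_A·δ_A + f_B·δ_B
δ_mix = 0.48 × (-62.39) + 0.52 × (-77.52)
δ_mix = -29.947 + -40.310 = -70.258 per mil

-70.26 per mil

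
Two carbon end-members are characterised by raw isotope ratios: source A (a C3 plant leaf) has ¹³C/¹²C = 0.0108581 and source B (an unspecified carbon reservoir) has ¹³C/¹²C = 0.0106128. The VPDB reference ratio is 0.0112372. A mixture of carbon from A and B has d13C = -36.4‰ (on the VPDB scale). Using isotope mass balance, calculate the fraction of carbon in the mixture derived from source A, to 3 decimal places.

δ_A = (0.0108581/0.0112372 − 1)×1000 = (0.966264 − 1)×1000 = -33.736‰
δ_B = (0.0106128/0.0112372 − 1)×1000 = (0.944435 − 1)×1000 = -55.565‰
f_A = (δ_mix − δ_B)/(δ_A − δ_B) = (-36.4 − (-55.565))/(-33.736 − (-55.565))
f_A = 19.165 / 21.829 = 0.8780

0.878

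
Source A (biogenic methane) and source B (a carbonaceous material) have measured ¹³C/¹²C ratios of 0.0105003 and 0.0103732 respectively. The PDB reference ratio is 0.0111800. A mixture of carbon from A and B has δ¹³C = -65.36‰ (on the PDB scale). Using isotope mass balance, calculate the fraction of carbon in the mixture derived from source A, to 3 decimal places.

δ_A = (0.0105003/0.0111800 − 1)×1000 = (0.939204 − 1)×1000 = -60.796‰
δ_B = (0.0103732/0.0111800 − 1)×1000 = (0.927835 − 1)×1000 = -72.165‰
f_A = (δ_mix − δ_B)/(δ_A − δ_B) = (-65.36 − (-72.165))/(-60.796 − (-72.165))
f_A = 6.805 / 11.369 = 0.5985

0.599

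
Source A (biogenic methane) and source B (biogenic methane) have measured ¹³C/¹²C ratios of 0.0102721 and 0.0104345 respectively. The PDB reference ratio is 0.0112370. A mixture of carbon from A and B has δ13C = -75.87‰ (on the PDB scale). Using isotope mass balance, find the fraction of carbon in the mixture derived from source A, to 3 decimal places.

δ_A = (0.0102721/0.0112370 − 1)×1000 = (0.914132 − 1)×1000 = -85.868‰
δ_B = (0.0104345/0.0112370 − 1)×1000 = (0.928584 − 1)×1000 = -71.416‰
f_A = (δ_mix − δ_B)/(δ_A − δ_B) = (-75.87 − (-71.416))/(-85.868 − (-71.416))
f_A = -4.454 / -14.452 = 0.3082

0.308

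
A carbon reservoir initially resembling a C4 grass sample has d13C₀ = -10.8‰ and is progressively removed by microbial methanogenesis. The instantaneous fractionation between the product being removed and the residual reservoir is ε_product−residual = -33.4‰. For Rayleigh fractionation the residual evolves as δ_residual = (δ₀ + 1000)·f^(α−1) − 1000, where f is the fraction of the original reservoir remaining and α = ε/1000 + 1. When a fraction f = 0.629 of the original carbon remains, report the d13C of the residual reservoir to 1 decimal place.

Rayleigh residual: δ_res = (δ₀ + 1000)·f^(α−1) − 1000
α = ε/1000 + 1 = 0.96660, so α − 1 = -0.03340
f^(α−1) = 0.629^(-0.03340) = 1.015606
δ_res = (-10.8 + 1000) × 1.015606 − 1000 = 1004.637 − 1000 = 4.64‰

4.6‰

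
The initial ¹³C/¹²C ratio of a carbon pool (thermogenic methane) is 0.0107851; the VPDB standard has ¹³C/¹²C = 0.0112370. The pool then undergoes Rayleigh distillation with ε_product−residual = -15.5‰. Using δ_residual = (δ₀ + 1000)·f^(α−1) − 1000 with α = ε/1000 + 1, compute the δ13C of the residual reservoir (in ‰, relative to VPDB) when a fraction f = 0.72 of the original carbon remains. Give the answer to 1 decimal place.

-35.3‰

δ₀ = (0.0107851/0.0112370 − 1)×1000 = (0.959785 − 1)×1000 = -40.215‰
α − 1 = ε/1000 = -0.0155
f^(α−1) = 0.72^(-0.0155) = 1.005105
δ_res = (-40.215 + 1000) × 1.005105 − 1000 = 964.684 − 1000 = -35.32‰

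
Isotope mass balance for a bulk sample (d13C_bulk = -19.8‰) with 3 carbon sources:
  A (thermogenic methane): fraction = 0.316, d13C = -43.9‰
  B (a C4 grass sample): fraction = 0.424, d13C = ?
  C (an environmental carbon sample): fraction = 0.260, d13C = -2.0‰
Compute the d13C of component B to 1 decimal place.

Isotope mass balance: δ_bulk = Σ fᵢ·δᵢ.
-19.8 = 0.316×(-43.9) + 0.424×δ_B + 0.260×(-2.0)
0.424·δ_B = -19.8 − (-14.392) = -5.408
δ_B = -5.408 / 0.424 = -12.75‰

-12.8‰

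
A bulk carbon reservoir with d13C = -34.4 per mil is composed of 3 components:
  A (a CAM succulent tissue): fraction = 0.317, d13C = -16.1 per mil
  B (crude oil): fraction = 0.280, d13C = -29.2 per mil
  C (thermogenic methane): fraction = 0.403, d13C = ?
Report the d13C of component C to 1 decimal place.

Isotope mass balance: δ_bulk = Σ fᵢ·δᵢ.
-34.4 = 0.317×(-16.1) + 0.280×(-29.2) + 0.403×δ_C
0.403·δ_C = -34.4 − (-13.280) = -21.120
δ_C = -21.120 / 0.403 = -52.41 per mil

-52.4 per mil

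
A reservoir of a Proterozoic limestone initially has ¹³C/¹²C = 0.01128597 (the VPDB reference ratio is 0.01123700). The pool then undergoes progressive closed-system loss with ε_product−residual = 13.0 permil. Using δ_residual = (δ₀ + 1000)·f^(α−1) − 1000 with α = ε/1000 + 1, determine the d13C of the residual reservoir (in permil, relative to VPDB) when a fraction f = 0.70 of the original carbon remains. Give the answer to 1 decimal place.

-0.3 permil

δ₀ = (0.01128597/0.01123700 − 1)×1000 = (1.004358 − 1)×1000 = 4.358 permil
α − 1 = ε/1000 = 0.0130
f^(α−1) = 0.70^(0.0130) = 0.995374
δ_res = (4.358 + 1000) × 0.995374 − 1000 = 999.712 − 1000 = -0.29 permil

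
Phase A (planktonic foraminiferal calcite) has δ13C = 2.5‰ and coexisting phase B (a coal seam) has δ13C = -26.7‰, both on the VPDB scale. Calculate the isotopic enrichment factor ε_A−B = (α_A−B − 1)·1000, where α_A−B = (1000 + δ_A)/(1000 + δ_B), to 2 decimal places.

α_A−B = (1000 + 2.5) / (1000 + -26.7) = 1002.5 / 973.3 = 1.030001
ε_A−B = (1.030001 − 1) × 1000 = 30.001‰
(The approximation ε ≈ δ_A − δ_B would give 29.2‰.)

30.00‰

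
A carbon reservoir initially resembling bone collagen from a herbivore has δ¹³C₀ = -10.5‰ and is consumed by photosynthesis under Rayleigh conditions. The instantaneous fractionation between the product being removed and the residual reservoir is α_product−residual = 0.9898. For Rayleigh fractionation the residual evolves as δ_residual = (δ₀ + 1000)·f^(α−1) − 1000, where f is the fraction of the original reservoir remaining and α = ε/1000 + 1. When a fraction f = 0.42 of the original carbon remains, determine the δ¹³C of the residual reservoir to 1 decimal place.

-1.7‰

Rayleigh residual: δ_res = (δ₀ + 1000)·f^(α−1) − 1000
α − 1 = -0.01020
f^(α−1) = 0.42^(-0.01020) = 1.008888
δ_res = (-10.5 + 1000) × 1.008888 − 1000 = 998.294 − 1000 = -1.71‰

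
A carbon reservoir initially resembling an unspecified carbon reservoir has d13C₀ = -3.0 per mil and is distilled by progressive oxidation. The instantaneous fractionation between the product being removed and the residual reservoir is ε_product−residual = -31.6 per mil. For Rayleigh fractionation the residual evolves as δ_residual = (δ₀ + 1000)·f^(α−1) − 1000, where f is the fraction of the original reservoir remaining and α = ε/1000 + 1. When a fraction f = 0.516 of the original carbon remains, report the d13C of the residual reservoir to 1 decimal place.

18.1 per mil

Rayleigh residual: δ_res = (δ₀ + 1000)·f^(α−1) − 1000
α = ε/1000 + 1 = 0.96840, so α − 1 = -0.03160
f^(α−1) = 0.516^(-0.03160) = 1.021128
δ_res = (-3.0 + 1000) × 1.021128 − 1000 = 1018.065 − 1000 = 18.06 per mil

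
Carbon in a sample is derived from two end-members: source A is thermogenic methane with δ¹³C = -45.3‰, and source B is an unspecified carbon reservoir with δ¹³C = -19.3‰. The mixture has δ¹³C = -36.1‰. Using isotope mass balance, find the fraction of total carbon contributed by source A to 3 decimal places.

δ_mix = f_A·δ_A + (1 − f_A)·δ_B  ⇒  f_A = (δ_mix − δ_B)/(δ_A − δ_B)
f_A = (-36.1 − (-19.3)) / (-45.3 − (-19.3))
f_A = -16.8 / -26.0 = 0.6462

0.646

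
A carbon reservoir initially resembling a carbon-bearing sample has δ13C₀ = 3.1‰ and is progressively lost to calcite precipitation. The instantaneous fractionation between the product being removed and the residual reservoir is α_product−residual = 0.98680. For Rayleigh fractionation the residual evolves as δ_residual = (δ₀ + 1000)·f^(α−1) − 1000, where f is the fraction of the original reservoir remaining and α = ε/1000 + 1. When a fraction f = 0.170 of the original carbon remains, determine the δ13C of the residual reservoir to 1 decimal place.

Rayleigh residual: δ_res = (δ₀ + 1000)·f^(α−1) − 1000
α − 1 = -0.01320
f^(α−1) = 0.170^(-0.01320) = 1.023666
δ_res = (3.1 + 1000) × 1.023666 − 1000 = 1026.839 − 1000 = 26.84‰

26.8‰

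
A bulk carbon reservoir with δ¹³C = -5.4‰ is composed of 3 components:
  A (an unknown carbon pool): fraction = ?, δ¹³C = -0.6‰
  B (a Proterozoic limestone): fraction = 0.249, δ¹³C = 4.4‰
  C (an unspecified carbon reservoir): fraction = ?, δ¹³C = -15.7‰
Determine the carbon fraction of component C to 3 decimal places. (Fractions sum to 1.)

Let f_C and f_A be the unknown fractions; fractions sum to 1 so f_C + f_A = 0.751.
Mass balance: Σ fᵢ·δᵢ = δ_bulk ⇒ f_C·(-15.7) + f_A·(-0.6) = -5.4 − (1.096) = -6.496
Substitute f_A = 0.751 − f_C:
f_C·(-15.7 − -0.6) = -6.496 − 0.751×(-0.6) = -6.045
f_C = -6.045 / -15.1 = 0.4003

0.400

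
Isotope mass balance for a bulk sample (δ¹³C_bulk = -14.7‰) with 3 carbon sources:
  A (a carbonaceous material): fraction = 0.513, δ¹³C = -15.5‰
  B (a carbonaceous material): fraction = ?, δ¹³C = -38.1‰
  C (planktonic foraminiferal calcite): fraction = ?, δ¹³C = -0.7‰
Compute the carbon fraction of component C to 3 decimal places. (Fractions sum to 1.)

0.316

Let f_C and f_B be the unknown fractions; fractions sum to 1 so f_C + f_B = 0.487.
Mass balance: Σ fᵢ·δᵢ = δ_bulk ⇒ f_C·(-0.7) + f_B·(-38.1) = -14.7 − (-7.952) = -6.748
Substitute f_B = 0.487 − f_C:
f_C·(-0.7 − -38.1) = -6.748 − 0.487×(-38.1) = 11.806
f_C = 11.806 / 37.4 = 0.3157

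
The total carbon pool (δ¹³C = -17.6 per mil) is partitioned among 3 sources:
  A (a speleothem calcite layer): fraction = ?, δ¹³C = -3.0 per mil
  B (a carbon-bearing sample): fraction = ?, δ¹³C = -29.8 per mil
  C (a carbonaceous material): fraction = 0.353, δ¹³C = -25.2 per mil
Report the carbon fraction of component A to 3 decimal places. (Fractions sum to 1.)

0.395

Let f_A and f_B be the unknown fractions; fractions sum to 1 so f_A + f_B = 0.647.
Mass balance: Σ fᵢ·δᵢ = δ_bulk ⇒ f_A·(-3.0) + f_B·(-29.8) = -17.6 − (-8.896) = -8.704
Substitute f_B = 0.647 − f_A:
f_A·(-3.0 − -29.8) = -8.704 − 0.647×(-29.8) = 10.576
f_A = 10.576 / 26.8 = 0.3946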